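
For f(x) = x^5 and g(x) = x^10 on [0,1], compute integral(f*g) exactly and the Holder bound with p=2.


Step 1: Exact integral of f*g = integral(x^15, 0, 1) = 1/16
     = 0.0625
Step 2: Holder bound with p=2, q=2:
  ||f||_p = (integral x^10 dx)^(1/2) = (1/11)^(1/2) = 0.301511
  ||g||_q = (integral x^20 dx)^(1/2) = (1/21)^(1/2) = 0.218218
Step 3: Holder bound = ||f||_p * ||g||_q = 0.301511 * 0.218218 = 0.065795
Verification: 0.0625 <= 0.065795 (Holder holds)


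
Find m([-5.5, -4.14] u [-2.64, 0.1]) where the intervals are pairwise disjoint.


For pairwise disjoint intervals, m(union) = sum of lengths.
= (-4.14 - -5.5) + (0.1 - -2.64)
= 1.36 + 2.74
= 4.1


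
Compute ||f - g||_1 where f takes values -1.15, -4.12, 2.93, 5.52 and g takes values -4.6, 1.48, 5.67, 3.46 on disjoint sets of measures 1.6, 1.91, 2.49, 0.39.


Step 1: Compute differences f_i - g_i:
  -1.15 - -4.6 = 3.45
  -4.12 - 1.48 = -5.6
  2.93 - 5.67 = -2.74
  5.52 - 3.46 = 2.06
Step 2: Compute |diff|^1 * measure for each set:
  |3.45|^1 * 1.6 = 3.45 * 1.6 = 5.52
  |-5.6|^1 * 1.91 = 5.6 * 1.91 = 10.696
  |-2.74|^1 * 2.49 = 2.74 * 2.49 = 6.8226
  |2.06|^1 * 0.39 = 2.06 * 0.39 = 0.8034
Step 3: Sum = 23.842
Step 4: ||f-g||_1 = (23.842)^(1/1) = 23.842


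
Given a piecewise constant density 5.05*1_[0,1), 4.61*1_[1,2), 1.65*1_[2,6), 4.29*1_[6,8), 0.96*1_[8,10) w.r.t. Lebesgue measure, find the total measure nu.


Integrate each piece of the Radon-Nikodym derivative:
Step 1: integral_0^1 5.05 dx = 5.05*(1-0) = 5.05*1 = 5.05
Step 2: integral_1^2 4.61 dx = 4.61*(2-1) = 4.61*1 = 4.61
Step 3: integral_2^6 1.65 dx = 1.65*(6-2) = 1.65*4 = 6.6
Step 4: integral_6^8 4.29 dx = 4.29*(8-6) = 4.29*2 = 8.58
Step 5: integral_8^10 0.96 dx = 0.96*(10-8) = 0.96*2 = 1.92
Total: 5.05 + 4.61 + 6.6 + 8.58 + 1.92 = 26.76


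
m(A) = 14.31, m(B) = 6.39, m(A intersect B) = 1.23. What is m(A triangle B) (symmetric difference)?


m(A Delta B) = m(A) + m(B) - 2*m(A n B)
= 14.31 + 6.39 - 2*1.23
= 14.31 + 6.39 - 2.46
= 18.24


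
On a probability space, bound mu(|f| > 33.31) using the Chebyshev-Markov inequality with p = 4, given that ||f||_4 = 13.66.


Chebyshev/Markov inequality: mu(|f| > eps) <= (||f||_p / eps)^p
Step 1: ||f||_4 / eps = 13.66 / 33.31 = 0.410087
Step 2: Raise to power p = 4:
  (0.410087)^4 = 0.028282
Step 3: Therefore mu(|f| > 33.31) <= 0.028282


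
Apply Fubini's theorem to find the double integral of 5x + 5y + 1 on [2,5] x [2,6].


By Fubini, integrate in x first, then y.
Step 1: Fix y, integrate over x in [2,5]:
  integral(5x + 5y + 1, x=2..5)
  = 5*(5^2 - 2^2)/2 + (5y + 1)*(5 - 2)
  = 52.5 + (5y + 1)*3
  = 52.5 + 15y + 3
  = 55.5 + 15y
Step 2: Integrate over y in [2,6]:
  integral(55.5 + 15y, y=2..6)
  = 55.5*4 + 15*(6^2 - 2^2)/2
  = 222 + 240
  = 462


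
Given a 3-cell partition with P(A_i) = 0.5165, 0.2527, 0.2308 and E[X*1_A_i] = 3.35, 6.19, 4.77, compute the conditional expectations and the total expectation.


For each cell A_i: E[X|A_i] = E[X*1_A_i] / P(A_i)
Step 1: E[X|A_1] = 3.35 / 0.5165 = 6.485963
Step 2: E[X|A_2] = 6.19 / 0.2527 = 24.495449
Step 3: E[X|A_3] = 4.77 / 0.2308 = 20.667244
Verification: E[X] = sum E[X*1_A_i] = 3.35 + 6.19 + 4.77 = 14.31


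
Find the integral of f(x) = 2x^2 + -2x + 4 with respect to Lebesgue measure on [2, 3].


The Lebesgue integral of a Riemann-integrable function agrees with the Riemann integral.
Antiderivative F(x) = (2/3)x^3 + (-2/2)x^2 + 4x
F(3) = (2/3)*3^3 + (-2/2)*3^2 + 4*3
     = (2/3)*27 + (-2/2)*9 + 4*3
     = 18 + -9 + 12
     = 21
F(2) = 9.333333
Integral = F(3) - F(2) = 21 - 9.333333 = 11.666667


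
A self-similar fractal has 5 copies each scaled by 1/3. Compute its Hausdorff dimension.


For a self-similar set with N copies scaled by 1/r:
dim_H = log(N)/log(r) = log(5)/log(3)
= 1.609438/1.098612
= 1.464974


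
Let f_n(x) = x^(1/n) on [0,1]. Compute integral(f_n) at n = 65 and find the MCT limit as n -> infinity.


At n = 65: f_65(x) = x^(1/65).
Step 1: integral(x^(1/65), 0, 1) = [x^(1/65+1) / (1/65+1)] from 0 to 1
     = 1 / (1/65 + 1) = 1 / ((65+1)/65) = 65/(65+1)
     = 65/66 = 0.984848
Step 2: As n -> infinity, f_n(x) = x^(1/n) -> 1 for x in (0,1], and f_n is increasing in n.
By MCT, lim_n integral(f_n) = integral(lim_n f_n) = integral(1, 0, 1) = 1.
Step 3: Verify convergence: 65/66 = 0.984848 -> 1


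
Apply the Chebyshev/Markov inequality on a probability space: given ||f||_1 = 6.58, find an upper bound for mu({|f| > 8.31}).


Chebyshev/Markov inequality: mu(|f| > eps) <= (||f||_p / eps)^p
Step 1: ||f||_1 / eps = 6.58 / 8.31 = 0.791817
Step 2: Raise to power p = 1:
  (0.791817)^1 = 0.791817
Step 3: Therefore mu(|f| > 8.31) <= 0.791817


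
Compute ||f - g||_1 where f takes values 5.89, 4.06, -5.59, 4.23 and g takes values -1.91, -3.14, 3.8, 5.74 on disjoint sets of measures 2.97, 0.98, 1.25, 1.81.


Step 1: Compute differences f_i - g_i:
  5.89 - -1.91 = 7.8
  4.06 - -3.14 = 7.2
  -5.59 - 3.8 = -9.39
  4.23 - 5.74 = -1.51
Step 2: Compute |diff|^1 * measure for each set:
  |7.8|^1 * 2.97 = 7.8 * 2.97 = 23.166
  |7.2|^1 * 0.98 = 7.2 * 0.98 = 7.056
  |-9.39|^1 * 1.25 = 9.39 * 1.25 = 11.7375
  |-1.51|^1 * 1.81 = 1.51 * 1.81 = 2.7331
Step 3: Sum = 44.6926
Step 4: ||f-g||_1 = (44.6926)^(1/1) = 44.6926


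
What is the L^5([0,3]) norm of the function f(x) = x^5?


Step 1: ||f||_5 = (integral_0^3 |x^5|^5 dx)^(1/5)
     = (integral_0^3 x^25 dx)^(1/5)
Step 2: integral_0^3 x^25 dx = [x^26/(26)] from 0 to 3 = 3^26/26
     = 2541865828329/26 = 9.776407e+10
Step 3: ||f||_5 = (9.776407e+10)^(1/5) = 157.774152


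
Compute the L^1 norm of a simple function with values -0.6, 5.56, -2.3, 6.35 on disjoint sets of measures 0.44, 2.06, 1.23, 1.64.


Step 1: Compute |f_i|^1 for each value:
  |-0.6|^1 = 0.6
  |5.56|^1 = 5.56
  |-2.3|^1 = 2.3
  |6.35|^1 = 6.35
Step 2: Multiply by measures and sum:
  0.6 * 0.44 = 0.264
  5.56 * 2.06 = 11.4536
  2.3 * 1.23 = 2.829
  6.35 * 1.64 = 10.414
Sum = 0.264 + 11.4536 + 2.829 + 10.414 = 24.9606
Step 3: Take the p-th root:
||f||_1 = (24.9606)^(1/1) = 24.9606


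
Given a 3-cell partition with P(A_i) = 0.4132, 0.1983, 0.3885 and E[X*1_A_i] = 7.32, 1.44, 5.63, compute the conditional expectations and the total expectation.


For each cell A_i: E[X|A_i] = E[X*1_A_i] / P(A_i)
Step 1: E[X|A_1] = 7.32 / 0.4132 = 17.715392
Step 2: E[X|A_2] = 1.44 / 0.1983 = 7.261725
Step 3: E[X|A_3] = 5.63 / 0.3885 = 14.491634
Verification: E[X] = sum E[X*1_A_i] = 7.32 + 1.44 + 5.63 = 14.39


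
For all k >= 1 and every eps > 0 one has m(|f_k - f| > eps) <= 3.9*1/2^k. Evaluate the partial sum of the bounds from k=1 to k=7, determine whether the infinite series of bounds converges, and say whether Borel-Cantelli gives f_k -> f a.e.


Step 1: List the terms 3.9*1/2^k for k = 1 to 7:
  k=1: 1.95
  k=2: 0.975
  k=3: 0.4875
  k=4: 0.24375
  k=5: 0.121875
  k=6: 0.060937
  k=7: 0.030469
Step 2: Partial sum = 1.95 + 0.975 + 0.4875 + 0.24375 + 0.121875 + 0.060937 + 0.030469
     = 3.869531
Step 3: The full series sum_(k>=1) 3.9*1/2^k converges (geometric series with ratio 1/2 < 1; a constant multiple of a convergent series converges).
Step 4: Fix eps > 0. Since sum_k m(|f_k - f| > eps) < infinity, the Borel-Cantelli lemma gives
        m(limsup_k {|f_k - f| > eps}) = 0, i.e. for a.e. x, |f_k(x) - f(x)| <= eps for all large k.
        Applying this with eps = 1/j for j = 1, 2, ... and intersecting the countably many full-measure sets,
        for a.e. x we get limsup_k |f_k(x) - f(x)| <= 1/j for every j, hence f_k -> f almost everywhere.
Conclusion: series converges; Borel-Cantelli yields f_k -> f a.e.


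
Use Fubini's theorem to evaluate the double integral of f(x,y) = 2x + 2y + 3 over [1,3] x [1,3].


By Fubini, integrate in x first, then y.
Step 1: Fix y, integrate over x in [1,3]:
  integral(2x + 2y + 3, x=1..3)
  = 2*(3^2 - 1^2)/2 + (2y + 3)*(3 - 1)
  = 8 + (2y + 3)*2
  = 8 + 4y + 6
  = 14 + 4y
Step 2: Integrate over y in [1,3]:
  integral(14 + 4y, y=1..3)
  = 14*2 + 4*(3^2 - 1^2)/2
  = 28 + 16
  = 44


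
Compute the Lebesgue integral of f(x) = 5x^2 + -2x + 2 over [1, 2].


The Lebesgue integral of a Riemann-integrable function agrees with the Riemann integral.
Antiderivative F(x) = (5/3)x^3 + (-2/2)x^2 + 2x
F(2) = (5/3)*2^3 + (-2/2)*2^2 + 2*2
     = (5/3)*8 + (-2/2)*4 + 2*2
     = 13.333333 + -4 + 4
     = 13.333333
F(1) = 2.666667
Integral = F(2) - F(1) = 13.333333 - 2.666667 = 10.666667


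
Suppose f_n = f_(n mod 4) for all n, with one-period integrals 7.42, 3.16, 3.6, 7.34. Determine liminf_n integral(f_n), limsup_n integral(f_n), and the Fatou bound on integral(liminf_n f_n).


The sequence (integral(f_n)) is periodic with period 4, repeating the values 7.42, 3.16, 3.6, 7.34 indefinitely.
Step 1: For a periodic sequence, every tail (a_m, a_(m+1), ...) contains all 4 period values infinitely often.
Step 2: Hence inf of every tail = min of the period values = min(7.42, 3.16, 3.6, 7.34) = 3.16.
        liminf_n integral(f_n) = sup over m of (inf of tail from m) = 3.16.
Step 3: Similarly sup of every tail = max of the period values = 7.42.
        limsup_n integral(f_n) = 7.42.
Step 4: Fatou's lemma: integral(liminf_n f_n) <= liminf_n integral(f_n) = 3.16.
        So the integral of the pointwise liminf is at most 3.16.


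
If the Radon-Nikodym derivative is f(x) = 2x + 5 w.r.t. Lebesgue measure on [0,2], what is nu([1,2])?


nu(A) = integral_A (dnu/dmu) dmu = integral_1^2 (2x + 5) dx
Step 1: Antiderivative F(x) = (2/2)x^2 + 5x
Step 2: F(2) = (2/2)*2^2 + 5*2 = 4 + 10 = 14
Step 3: F(1) = (2/2)*1^2 + 5*1 = 1 + 5 = 6
Step 4: nu([1,2]) = F(2) - F(1) = 14 - 6 = 8


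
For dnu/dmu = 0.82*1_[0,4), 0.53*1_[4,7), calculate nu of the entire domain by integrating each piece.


Integrate each piece of the Radon-Nikodym derivative:
Step 1: integral_0^4 0.82 dx = 0.82*(4-0) = 0.82*4 = 3.28
Step 2: integral_4^7 0.53 dx = 0.53*(7-4) = 0.53*3 = 1.59
Total: 3.28 + 1.59 = 4.87


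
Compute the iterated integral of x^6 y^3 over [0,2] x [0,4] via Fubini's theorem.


By Fubini's theorem, the double integral factors as a product of single integrals:
Step 1: integral_0^2 x^6 dx = [x^7/7] from 0 to 2
     = 2^7/7 = 18.285714
Step 2: integral_0^4 y^3 dy = [y^4/4] from 0 to 4
     = 4^4/4 = 64
Step 3: Double integral = 18.285714 * 64 = 1170.285714


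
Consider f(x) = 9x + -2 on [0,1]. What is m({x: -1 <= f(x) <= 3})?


f^(-1)([-1, 3]) = {x : -1 <= 9x + -2 <= 3}
Solving: (-1 - -2)/9 <= x <= (3 - -2)/9
= [0.111111, 0.555556]
Intersecting with [0,1]: [0.111111, 0.555556]
Measure = 0.555556 - 0.111111 = 0.444444


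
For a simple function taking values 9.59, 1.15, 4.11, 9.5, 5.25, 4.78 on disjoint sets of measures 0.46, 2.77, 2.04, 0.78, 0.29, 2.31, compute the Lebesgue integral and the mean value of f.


Step 1: Integral = sum(value_i * measure_i)
= 9.59*0.46 + 1.15*2.77 + 4.11*2.04 + 9.5*0.78 + 5.25*0.29 + 4.78*2.31
= 4.4114 + 3.1855 + 8.3844 + 7.41 + 1.5225 + 11.0418
= 35.9556
Step 2: Total measure of domain = 0.46 + 2.77 + 2.04 + 0.78 + 0.29 + 2.31 = 8.65
Step 3: Average value = 35.9556 / 8.65 = 4.156717


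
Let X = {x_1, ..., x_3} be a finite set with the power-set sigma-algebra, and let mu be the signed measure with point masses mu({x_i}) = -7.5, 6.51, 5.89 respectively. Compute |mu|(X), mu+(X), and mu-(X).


Step 1: Every measurable set is a union of atoms (the cells / points), so a Hahn decomposition is
  obtained by grouping atoms by sign: P = union of atoms with mu > 0, N = union of the remaining atoms.
  Atoms in P (indices): 2, 3;  atoms in N (indices): 1
  Positive values: 6.51, 5.89
  Negative values: -7.5
Step 2: mu+(X) = mu(P) = sum of positive atom values = 12.4
Step 3: mu-(X) = -mu(N) = sum of |negative atom values| = 7.5
Step 4: |mu|(X) = mu+(X) + mu-(X) = 12.4 + 7.5 = 19.9


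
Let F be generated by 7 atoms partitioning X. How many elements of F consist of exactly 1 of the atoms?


Each element of F is a union of some subset of the 7 atoms.
Elements that are unions of exactly 1 atoms correspond to 1-element subsets of the 7 atoms.
Count = C(7, 1) = 7! / (1! * 6!) = 7.


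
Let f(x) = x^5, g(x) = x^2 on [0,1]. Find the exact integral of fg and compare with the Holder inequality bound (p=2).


Step 1: Exact integral of f*g = integral(x^7, 0, 1) = 1/8
     = 0.125
Step 2: Holder bound with p=2, q=2:
  ||f||_p = (integral x^10 dx)^(1/2) = (1/11)^(1/2) = 0.301511
  ||g||_q = (integral x^4 dx)^(1/2) = (1/5)^(1/2) = 0.447214
Step 3: Holder bound = ||f||_p * ||g||_q = 0.301511 * 0.447214 = 0.13484
Verification: 0.125 <= 0.13484 (Holder holds)


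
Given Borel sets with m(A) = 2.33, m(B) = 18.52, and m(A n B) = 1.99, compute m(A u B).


By inclusion-exclusion: m(A u B) = m(A) + m(B) - m(A n B)
= 2.33 + 18.52 - 1.99
= 18.86


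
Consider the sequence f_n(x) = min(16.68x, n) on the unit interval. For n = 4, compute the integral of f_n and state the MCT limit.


f(x) = 16.68x on [0,1]; f_n(x) = min(16.68x, n). At n = 4:
Step 1: f(x) reaches 4 at x = 4/16.68 = 0.239808
Step 2: integral(f_4) = integral(16.68x, 0, 0.239808) + integral(4, 0.239808, 1)
       = 16.68*0.239808^2/2 + 4*(1 - 0.239808)
       = 0.479616 + 3.040767
       = 3.520384
Step 3: As n -> infinity, f_n increases to f, so by MCT integral(f_n) -> integral(f) = 16.68/2 = 8.34.
Convergence: integral(f_4) = 3.520384 -> 8.34 as n -> infinity


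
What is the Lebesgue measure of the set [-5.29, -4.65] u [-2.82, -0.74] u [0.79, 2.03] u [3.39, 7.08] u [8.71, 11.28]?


For pairwise disjoint intervals, m(union) = sum of lengths.
= (-4.65 - -5.29) + (-0.74 - -2.82) + (2.03 - 0.79) + (7.08 - 3.39) + (11.28 - 8.71)
= 0.64 + 2.08 + 1.24 + 3.69 + 2.57
= 10.22


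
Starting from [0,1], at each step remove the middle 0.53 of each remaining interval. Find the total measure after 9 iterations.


Step 1: At each step, fraction remaining = 1 - 0.53 = 0.47
Step 2: After 9 steps, measure = (0.47)^9
Result = 0.001119


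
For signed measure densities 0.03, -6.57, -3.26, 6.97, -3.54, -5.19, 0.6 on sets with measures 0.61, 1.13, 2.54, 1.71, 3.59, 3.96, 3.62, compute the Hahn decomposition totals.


Step 1: Compute signed measure on each set:
  Set 1: 0.03 * 0.61 = 0.0183
  Set 2: -6.57 * 1.13 = -7.4241
  Set 3: -3.26 * 2.54 = -8.2804
  Set 4: 6.97 * 1.71 = 11.9187
  Set 5: -3.54 * 3.59 = -12.7086
  Set 6: -5.19 * 3.96 = -20.5524
  Set 7: 0.6 * 3.62 = 2.172
Step 2: Total signed measure = (0.0183) + (-7.4241) + (-8.2804) + (11.9187) + (-12.7086) + (-20.5524) + (2.172)
     = -34.8565
Step 3: Positive part mu+(X) = sum of positive contributions = 14.109
Step 4: Negative part mu-(X) = |sum of negative contributions| = 48.9655


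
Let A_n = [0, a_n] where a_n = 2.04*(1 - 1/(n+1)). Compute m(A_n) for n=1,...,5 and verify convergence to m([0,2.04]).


By continuity of measure from below: if A_n increases to A, then m(A_n) -> m(A).
Here A = [0, 2.04], so m(A) = 2.04
Step 1: a_1 = 2.04*(1 - 1/2) = 1.02, m(A_1) = 1.02
Step 2: a_2 = 2.04*(1 - 1/3) = 1.36, m(A_2) = 1.36
Step 3: a_3 = 2.04*(1 - 1/4) = 1.53, m(A_3) = 1.53
Step 4: a_4 = 2.04*(1 - 1/5) = 1.632, m(A_4) = 1.632
Step 5: a_5 = 2.04*(1 - 1/6) = 1.7, m(A_5) = 1.7
Limit: m(A_n) -> m([0,2.04]) = 2.04


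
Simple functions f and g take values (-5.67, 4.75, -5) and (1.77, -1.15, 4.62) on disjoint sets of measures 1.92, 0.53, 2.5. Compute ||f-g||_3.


Step 1: Compute differences f_i - g_i:
  -5.67 - 1.77 = -7.44
  4.75 - -1.15 = 5.9
  -5 - 4.62 = -9.62
Step 2: Compute |diff|^3 * measure for each set:
  |-7.44|^3 * 1.92 = 411.830784 * 1.92 = 790.715105
  |5.9|^3 * 0.53 = 205.379 * 0.53 = 108.85087
  |-9.62|^3 * 2.5 = 890.277128 * 2.5 = 2225.69282
Step 3: Sum = 3125.258795
Step 4: ||f-g||_3 = (3125.258795)^(1/3) = 14.620492


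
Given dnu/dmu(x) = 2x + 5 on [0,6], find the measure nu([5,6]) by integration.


nu(A) = integral_A (dnu/dmu) dmu = integral_5^6 (2x + 5) dx
Step 1: Antiderivative F(x) = (2/2)x^2 + 5x
Step 2: F(6) = (2/2)*6^2 + 5*6 = 36 + 30 = 66
Step 3: F(5) = (2/2)*5^2 + 5*5 = 25 + 25 = 50
Step 4: nu([5,6]) = F(6) - F(5) = 66 - 50 = 16


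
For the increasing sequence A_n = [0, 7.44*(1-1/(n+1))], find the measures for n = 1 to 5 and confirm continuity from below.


By continuity of measure from below: if A_n increases to A, then m(A_n) -> m(A).
Here A = [0, 7.44], so m(A) = 7.44
Step 1: a_1 = 7.44*(1 - 1/2) = 3.72, m(A_1) = 3.72
Step 2: a_2 = 7.44*(1 - 1/3) = 4.96, m(A_2) = 4.96
Step 3: a_3 = 7.44*(1 - 1/4) = 5.58, m(A_3) = 5.58
Step 4: a_4 = 7.44*(1 - 1/5) = 5.952, m(A_4) = 5.952
Step 5: a_5 = 7.44*(1 - 1/6) = 6.2, m(A_5) = 6.2
Limit: m(A_n) -> m([0,7.44]) = 7.44


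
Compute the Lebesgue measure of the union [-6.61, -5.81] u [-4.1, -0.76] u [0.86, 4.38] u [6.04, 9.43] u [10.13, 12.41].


For pairwise disjoint intervals, m(union) = sum of lengths.
= (-5.81 - -6.61) + (-0.76 - -4.1) + (4.38 - 0.86) + (9.43 - 6.04) + (12.41 - 10.13)
= 0.8 + 3.34 + 3.52 + 3.39 + 2.28
= 13.33


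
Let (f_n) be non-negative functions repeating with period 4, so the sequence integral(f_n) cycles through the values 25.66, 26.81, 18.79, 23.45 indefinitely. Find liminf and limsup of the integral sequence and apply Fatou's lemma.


The sequence (integral(f_n)) is periodic with period 4, repeating the values 25.66, 26.81, 18.79, 23.45 indefinitely.
Step 1: For a periodic sequence, every tail (a_m, a_(m+1), ...) contains all 4 period values infinitely often.
Step 2: Hence inf of every tail = min of the period values = min(25.66, 26.81, 18.79, 23.45) = 18.79.
        liminf_n integral(f_n) = sup over m of (inf of tail from m) = 18.79.
Step 3: Similarly sup of every tail = max of the period values = 26.81.
        limsup_n integral(f_n) = 26.81.
Step 4: Fatou's lemma: integral(liminf_n f_n) <= liminf_n integral(f_n) = 18.79.
        So the integral of the pointwise liminf is at most 18.79.


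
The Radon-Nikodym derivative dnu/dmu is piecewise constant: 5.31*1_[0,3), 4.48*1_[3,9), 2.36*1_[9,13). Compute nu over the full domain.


Integrate each piece of the Radon-Nikodym derivative:
Step 1: integral_0^3 5.31 dx = 5.31*(3-0) = 5.31*3 = 15.93
Step 2: integral_3^9 4.48 dx = 4.48*(9-3) = 4.48*6 = 26.88
Step 3: integral_9^13 2.36 dx = 2.36*(13-9) = 2.36*4 = 9.44
Total: 15.93 + 26.88 + 9.44 = 52.25


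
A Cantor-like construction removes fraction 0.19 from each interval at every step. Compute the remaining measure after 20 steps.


Step 1: At each step, fraction remaining = 1 - 0.19 = 0.81
Step 2: After 20 steps, measure = (0.81)^20
Result = 0.014781


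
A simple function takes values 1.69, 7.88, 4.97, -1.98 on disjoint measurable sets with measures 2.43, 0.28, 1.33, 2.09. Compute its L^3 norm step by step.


Step 1: Compute |f_i|^3 for each value:
  |1.69|^3 = 4.826809
  |7.88|^3 = 489.303872
  |4.97|^3 = 122.763473
  |-1.98|^3 = 7.762392
Step 2: Multiply by measures and sum:
  4.826809 * 2.43 = 11.729146
  489.303872 * 0.28 = 137.005084
  122.763473 * 1.33 = 163.275419
  7.762392 * 2.09 = 16.223399
Sum = 11.729146 + 137.005084 + 163.275419 + 16.223399 = 328.233048
Step 3: Take the p-th root:
||f||_3 = (328.233048)^(1/3) = 6.898067


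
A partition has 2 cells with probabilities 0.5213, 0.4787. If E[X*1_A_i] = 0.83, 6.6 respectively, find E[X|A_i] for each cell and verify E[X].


For each cell A_i: E[X|A_i] = E[X*1_A_i] / P(A_i)
Step 1: E[X|A_1] = 0.83 / 0.5213 = 1.592173
Step 2: E[X|A_2] = 6.6 / 0.4787 = 13.787341
Verification: E[X] = sum E[X*1_A_i] = 0.83 + 6.6 = 7.43


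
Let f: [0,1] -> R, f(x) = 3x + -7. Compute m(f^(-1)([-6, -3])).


f^(-1)([-6, -3]) = {x : -6 <= 3x + -7 <= -3}
Solving: (-6 - -7)/3 <= x <= (-3 - -7)/3
= [0.333333, 1.333333]
Intersecting with [0,1]: [0.333333, 1]
Measure = 1 - 0.333333 = 0.666667


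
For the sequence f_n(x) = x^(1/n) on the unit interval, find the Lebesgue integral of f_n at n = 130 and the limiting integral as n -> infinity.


At n = 130: f_130(x) = x^(1/130).
Step 1: integral(x^(1/130), 0, 1) = [x^(1/130+1) / (1/130+1)] from 0 to 1
     = 1 / (1/130 + 1) = 1 / ((130+1)/130) = 130/(130+1)
     = 130/131 = 0.992366
Step 2: As n -> infinity, f_n(x) = x^(1/n) -> 1 for x in (0,1], and f_n is increasing in n.
By MCT, lim_n integral(f_n) = integral(lim_n f_n) = integral(1, 0, 1) = 1.
Step 3: Verify convergence: 130/131 = 0.992366 -> 1


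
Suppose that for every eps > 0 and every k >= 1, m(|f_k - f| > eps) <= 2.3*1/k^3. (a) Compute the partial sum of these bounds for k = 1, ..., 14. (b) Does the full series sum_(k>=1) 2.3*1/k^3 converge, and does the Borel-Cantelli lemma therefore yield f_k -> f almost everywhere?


Step 1: List the terms 2.3*1/k^3 for k = 1 to 14:
  k=1: 2.3
  k=2: 0.2875
  k=3: 0.085185
  k=4: 0.035937
  k=5: 0.0184
  k=6: 0.010648
  k=7: 0.006706
  k=8: 0.004492
  k=9: 0.003155
  k=10: 0.0023
  k=11: 0.001728
  k=12: 0.001331
  k=13: 0.001047
  k=14: 8.381924e-04
Step 2: Partial sum = 2.3 + 0.2875 + 0.085185 + 0.035937 + 0.0184 + 0.010648 + 0.006706 + 0.004492 + 0.003155 + 0.0023 + 0.001728 + 0.001331 + 0.001047 + 8.381924e-04
     = 2.759268
Step 3: The full series sum_(k>=1) 2.3*1/k^3 converges (p-series with p = 3 > 1; a constant multiple of a convergent series converges).
Step 4: Fix eps > 0. Since sum_k m(|f_k - f| > eps) < infinity, the Borel-Cantelli lemma gives
        m(limsup_k {|f_k - f| > eps}) = 0, i.e. for a.e. x, |f_k(x) - f(x)| <= eps for all large k.
        Applying this with eps = 1/j for j = 1, 2, ... and intersecting the countably many full-measure sets,
        for a.e. x we get limsup_k |f_k(x) - f(x)| <= 1/j for every j, hence f_k -> f almost everywhere.
Conclusion: series converges; Borel-Cantelli yields f_k -> f a.e.


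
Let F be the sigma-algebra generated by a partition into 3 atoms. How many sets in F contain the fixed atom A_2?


Each element of F is a union of some subset S of the 3 atoms.
The element contains A_2 iff A_2 is in S.
So we count subsets S of {A_1,...,A_3} with A_2 in S: choose freely among the other 2 atoms.
Count = 2^(3-1) = 2^2 = 4.


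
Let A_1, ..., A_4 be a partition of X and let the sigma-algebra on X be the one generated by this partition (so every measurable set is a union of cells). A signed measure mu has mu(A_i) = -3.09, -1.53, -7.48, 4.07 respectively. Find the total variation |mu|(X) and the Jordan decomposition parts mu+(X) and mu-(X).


Step 1: Every measurable set is a union of atoms (the cells / points), so a Hahn decomposition is
  obtained by grouping atoms by sign: P = union of atoms with mu > 0, N = union of the remaining atoms.
  Atoms in P (indices): 4;  atoms in N (indices): 1, 2, 3
  Positive values: 4.07
  Negative values: -3.09, -1.53, -7.48
Step 2: mu+(X) = mu(P) = sum of positive atom values = 4.07
Step 3: mu-(X) = -mu(N) = sum of |negative atom values| = 12.1
Step 4: |mu|(X) = mu+(X) + mu-(X) = 4.07 + 12.1 = 16.17


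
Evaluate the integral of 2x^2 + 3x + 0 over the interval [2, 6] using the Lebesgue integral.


The Lebesgue integral of a Riemann-integrable function agrees with the Riemann integral.
Antiderivative F(x) = (2/3)x^3 + (3/2)x^2 + 0x
F(6) = (2/3)*6^3 + (3/2)*6^2 + 0*6
     = (2/3)*216 + (3/2)*36 + 0*6
     = 144 + 54 + 0
     = 198
F(2) = 11.333333
Integral = F(6) - F(2) = 198 - 11.333333 = 186.666667


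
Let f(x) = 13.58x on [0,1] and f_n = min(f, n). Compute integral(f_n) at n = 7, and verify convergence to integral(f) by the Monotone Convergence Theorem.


f(x) = 13.58x on [0,1]; f_n(x) = min(13.58x, n). At n = 7:
Step 1: f(x) reaches 7 at x = 7/13.58 = 0.515464
Step 2: integral(f_7) = integral(13.58x, 0, 0.515464) + integral(7, 0.515464, 1)
       = 13.58*0.515464^2/2 + 7*(1 - 0.515464)
       = 1.804124 + 3.391753
       = 5.195876
Step 3: As n -> infinity, f_n increases to f, so by MCT integral(f_n) -> integral(f) = 13.58/2 = 6.79.
Convergence: integral(f_7) = 5.195876 -> 6.79 as n -> infinity


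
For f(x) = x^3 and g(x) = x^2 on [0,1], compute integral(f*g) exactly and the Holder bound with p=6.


Step 1: Exact integral of f*g = integral(x^5, 0, 1) = 1/6
     = 0.166667
Step 2: Holder bound with p=6, q=1.2:
  ||f||_p = (integral x^18 dx)^(1/6) = (1/19)^(1/6) = 0.612173
  ||g||_q = (integral x^2.4 dx)^(1/1.2) = (1/3.4)^(1/1.2) = 0.360662
Step 3: Holder bound = ||f||_p * ||g||_q = 0.612173 * 0.360662 = 0.220788
Verification: 0.166667 <= 0.220788 (Holder holds)


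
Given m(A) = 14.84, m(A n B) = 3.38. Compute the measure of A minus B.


m(A \ B) = m(A) - m(A n B)
= 14.84 - 3.38
= 11.46


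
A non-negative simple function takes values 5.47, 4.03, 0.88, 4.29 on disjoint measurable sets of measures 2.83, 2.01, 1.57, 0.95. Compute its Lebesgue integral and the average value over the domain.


Step 1: Integral = sum(value_i * measure_i)
= 5.47*2.83 + 4.03*2.01 + 0.88*1.57 + 4.29*0.95
= 15.4801 + 8.1003 + 1.3816 + 4.0755
= 29.0375
Step 2: Total measure of domain = 2.83 + 2.01 + 1.57 + 0.95 = 7.36
Step 3: Average value = 29.0375 / 7.36 = 3.945312


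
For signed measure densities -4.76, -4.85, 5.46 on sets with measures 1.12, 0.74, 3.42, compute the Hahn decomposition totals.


Step 1: Compute signed measure on each set:
  Set 1: -4.76 * 1.12 = -5.3312
  Set 2: -4.85 * 0.74 = -3.589
  Set 3: 5.46 * 3.42 = 18.6732
Step 2: Total signed measure = (-5.3312) + (-3.589) + (18.6732)
     = 9.753
Step 3: Positive part mu+(X) = sum of positive contributions = 18.6732
Step 4: Negative part mu-(X) = |sum of negative contributions| = 8.9202


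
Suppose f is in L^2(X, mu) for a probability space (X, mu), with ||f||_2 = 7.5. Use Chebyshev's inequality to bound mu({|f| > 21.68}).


Chebyshev/Markov inequality: mu(|f| > eps) <= (||f||_p / eps)^p
Step 1: ||f||_2 / eps = 7.5 / 21.68 = 0.345941
Step 2: Raise to power p = 2:
  (0.345941)^2 = 0.119675
Step 3: Therefore mu(|f| > 21.68) <= 0.119675


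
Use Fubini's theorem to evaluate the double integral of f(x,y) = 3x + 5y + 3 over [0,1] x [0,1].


By Fubini, integrate in x first, then y.
Step 1: Fix y, integrate over x in [0,1]:
  integral(3x + 5y + 3, x=0..1)
  = 3*(1^2 - 0^2)/2 + (5y + 3)*(1 - 0)
  = 1.5 + (5y + 3)*1
  = 1.5 + 5y + 3
  = 4.5 + 5y
Step 2: Integrate over y in [0,1]:
  integral(4.5 + 5y, y=0..1)
  = 4.5*1 + 5*(1^2 - 0^2)/2
  = 4.5 + 2.5
  = 7


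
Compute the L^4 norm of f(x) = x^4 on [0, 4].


Step 1: ||f||_4 = (integral_0^4 |x^4|^4 dx)^(1/4)
     = (integral_0^4 x^16 dx)^(1/4)
Step 2: integral_0^4 x^16 dx = [x^17/(17)] from 0 to 4 = 4^17/17
     = 17179869184/17 = 1.010581e+09
Step 3: ||f||_4 = (1.010581e+09)^(1/4) = 178.296465


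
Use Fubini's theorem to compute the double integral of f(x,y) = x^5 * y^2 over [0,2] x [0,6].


By Fubini's theorem, the double integral factors as a product of single integrals:
Step 1: integral_0^2 x^5 dx = [x^6/6] from 0 to 2
     = 2^6/6 = 10.666667
Step 2: integral_0^6 y^2 dy = [y^3/3] from 0 to 6
     = 6^3/3 = 72
Step 3: Double integral = 10.666667 * 72 = 768


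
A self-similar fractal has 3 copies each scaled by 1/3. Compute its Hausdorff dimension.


For a self-similar set with N copies scaled by 1/r:
dim_H = log(N)/log(r) = log(3)/log(3)
= 1.098612/1.098612
= 1


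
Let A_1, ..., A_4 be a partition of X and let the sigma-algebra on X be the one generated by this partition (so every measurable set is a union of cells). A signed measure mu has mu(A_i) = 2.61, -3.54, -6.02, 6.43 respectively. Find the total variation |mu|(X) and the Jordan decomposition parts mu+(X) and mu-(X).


Step 1: Every measurable set is a union of atoms (the cells / points), so a Hahn decomposition is
  obtained by grouping atoms by sign: P = union of atoms with mu > 0, N = union of the remaining atoms.
  Atoms in P (indices): 1, 4;  atoms in N (indices): 2, 3
  Positive values: 2.61, 6.43
  Negative values: -3.54, -6.02
Step 2: mu+(X) = mu(P) = sum of positive atom values = 9.04
Step 3: mu-(X) = -mu(N) = sum of |negative atom values| = 9.56
Step 4: |mu|(X) = mu+(X) + mu-(X) = 9.04 + 9.56 = 18.6


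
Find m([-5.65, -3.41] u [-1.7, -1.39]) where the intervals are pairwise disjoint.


For pairwise disjoint intervals, m(union) = sum of lengths.
= (-3.41 - -5.65) + (-1.39 - -1.7)
= 2.24 + 0.31
= 2.55


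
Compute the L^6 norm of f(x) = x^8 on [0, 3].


Step 1: ||f||_6 = (integral_0^3 |x^8|^6 dx)^(1/6)
     = (integral_0^3 x^48 dx)^(1/6)
Step 2: integral_0^3 x^48 dx = [x^49/(49)] from 0 to 3 = 3^49/49
     = 239299329230617529590083/49 = 4.883660e+21
Step 3: ||f||_6 = (4.883660e+21)^(1/6) = 4118.991542


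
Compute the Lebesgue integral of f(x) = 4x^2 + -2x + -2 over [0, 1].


The Lebesgue integral of a Riemann-integrable function agrees with the Riemann integral.
Antiderivative F(x) = (4/3)x^3 + (-2/2)x^2 + -2x
F(1) = (4/3)*1^3 + (-2/2)*1^2 + -2*1
     = (4/3)*1 + (-2/2)*1 + -2*1
     = 1.333333 + -1 + -2
     = -1.666667
F(0) = 0.0
Integral = F(1) - F(0) = -1.666667 - 0.0 = -1.666667


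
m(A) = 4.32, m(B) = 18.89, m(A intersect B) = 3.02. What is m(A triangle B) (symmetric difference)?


m(A Delta B) = m(A) + m(B) - 2*m(A n B)
= 4.32 + 18.89 - 2*3.02
= 4.32 + 18.89 - 6.04
= 17.17


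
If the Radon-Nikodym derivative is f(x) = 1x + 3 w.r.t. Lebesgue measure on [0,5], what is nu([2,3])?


nu(A) = integral_A (dnu/dmu) dmu = integral_2^3 (1x + 3) dx
Step 1: Antiderivative F(x) = (1/2)x^2 + 3x
Step 2: F(3) = (1/2)*3^2 + 3*3 = 4.5 + 9 = 13.5
Step 3: F(2) = (1/2)*2^2 + 3*2 = 2 + 6 = 8
Step 4: nu([2,3]) = F(3) - F(2) = 13.5 - 8 = 5.5


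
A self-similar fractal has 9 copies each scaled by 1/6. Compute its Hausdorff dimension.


For a self-similar set with N copies scaled by 1/r:
dim_H = log(N)/log(r) = log(9)/log(6)
= 2.197225/1.791759
= 1.226294


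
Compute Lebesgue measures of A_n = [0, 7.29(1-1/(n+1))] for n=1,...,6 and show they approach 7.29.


By continuity of measure from below: if A_n increases to A, then m(A_n) -> m(A).
Here A = [0, 7.29], so m(A) = 7.29
Step 1: a_1 = 7.29*(1 - 1/2) = 3.645, m(A_1) = 3.645
Step 2: a_2 = 7.29*(1 - 1/3) = 4.86, m(A_2) = 4.86
Step 3: a_3 = 7.29*(1 - 1/4) = 5.4675, m(A_3) = 5.4675
Step 4: a_4 = 7.29*(1 - 1/5) = 5.832, m(A_4) = 5.832
Step 5: a_5 = 7.29*(1 - 1/6) = 6.075, m(A_5) = 6.075
Step 6: a_6 = 7.29*(1 - 1/7) = 6.2486, m(A_6) = 6.2486
Limit: m(A_n) -> m([0,7.29]) = 7.29


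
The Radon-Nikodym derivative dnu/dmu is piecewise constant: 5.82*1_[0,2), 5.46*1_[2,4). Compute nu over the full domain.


Integrate each piece of the Radon-Nikodym derivative:
Step 1: integral_0^2 5.82 dx = 5.82*(2-0) = 5.82*2 = 11.64
Step 2: integral_2^4 5.46 dx = 5.46*(4-2) = 5.46*2 = 10.92
Total: 11.64 + 10.92 = 22.56


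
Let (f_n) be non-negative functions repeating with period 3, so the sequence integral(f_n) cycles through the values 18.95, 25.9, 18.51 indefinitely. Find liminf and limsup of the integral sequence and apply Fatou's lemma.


The sequence (integral(f_n)) is periodic with period 3, repeating the values 18.95, 25.9, 18.51 indefinitely.
Step 1: For a periodic sequence, every tail (a_m, a_(m+1), ...) contains all 3 period values infinitely often.
Step 2: Hence inf of every tail = min of the period values = min(18.95, 25.9, 18.51) = 18.51.
        liminf_n integral(f_n) = sup over m of (inf of tail from m) = 18.51.
Step 3: Similarly sup of every tail = max of the period values = 25.9.
        limsup_n integral(f_n) = 25.9.
Step 4: Fatou's lemma: integral(liminf_n f_n) <= liminf_n integral(f_n) = 18.51.
        So the integral of the pointwise liminf is at most 18.51.


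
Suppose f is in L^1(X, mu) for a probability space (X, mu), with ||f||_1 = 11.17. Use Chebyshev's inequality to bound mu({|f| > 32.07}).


Chebyshev/Markov inequality: mu(|f| > eps) <= (||f||_p / eps)^p
Step 1: ||f||_1 / eps = 11.17 / 32.07 = 0.348301
Step 2: Raise to power p = 1:
  (0.348301)^1 = 0.348301
Step 3: Therefore mu(|f| > 32.07) <= 0.348301


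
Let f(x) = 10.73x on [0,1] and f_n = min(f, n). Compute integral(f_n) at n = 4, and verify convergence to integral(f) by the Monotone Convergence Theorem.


f(x) = 10.73x on [0,1]; f_n(x) = min(10.73x, n). At n = 4:
Step 1: f(x) reaches 4 at x = 4/10.73 = 0.372787
Step 2: integral(f_4) = integral(10.73x, 0, 0.372787) + integral(4, 0.372787, 1)
       = 10.73*0.372787^2/2 + 4*(1 - 0.372787)
       = 0.745573 + 2.508854
       = 3.254427
Step 3: As n -> infinity, f_n increases to f, so by MCT integral(f_n) -> integral(f) = 10.73/2 = 5.365.
Convergence: integral(f_4) = 3.254427 -> 5.365 as n -> infinity


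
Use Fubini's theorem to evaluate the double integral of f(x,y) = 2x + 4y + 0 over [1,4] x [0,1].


By Fubini, integrate in x first, then y.
Step 1: Fix y, integrate over x in [1,4]:
  integral(2x + 4y + 0, x=1..4)
  = 2*(4^2 - 1^2)/2 + (4y + 0)*(4 - 1)
  = 15 + (4y + 0)*3
  = 15 + 12y + 0
  = 15 + 12y
Step 2: Integrate over y in [0,1]:
  integral(15 + 12y, y=0..1)
  = 15*1 + 12*(1^2 - 0^2)/2
  = 15 + 6
  = 21


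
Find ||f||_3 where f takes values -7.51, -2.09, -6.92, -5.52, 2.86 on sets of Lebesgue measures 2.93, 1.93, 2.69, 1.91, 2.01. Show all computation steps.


Step 1: Compute |f_i|^3 for each value:
  |-7.51|^3 = 423.564751
  |-2.09|^3 = 9.129329
  |-6.92|^3 = 331.373888
  |-5.52|^3 = 168.196608
  |2.86|^3 = 23.393656
Step 2: Multiply by measures and sum:
  423.564751 * 2.93 = 1241.04472
  9.129329 * 1.93 = 17.619605
  331.373888 * 2.69 = 891.395759
  168.196608 * 1.91 = 321.255521
  23.393656 * 2.01 = 47.021249
Sum = 1241.04472 + 17.619605 + 891.395759 + 321.255521 + 47.021249 = 2518.336854
Step 3: Take the p-th root:
||f||_3 = (2518.336854)^(1/3) = 13.60519


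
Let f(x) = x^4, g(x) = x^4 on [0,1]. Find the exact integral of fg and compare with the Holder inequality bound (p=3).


Step 1: Exact integral of f*g = integral(x^8, 0, 1) = 1/9
     = 0.111111
Step 2: Holder bound with p=3, q=1.5:
  ||f||_p = (integral x^12 dx)^(1/3) = (1/13)^(1/3) = 0.42529
  ||g||_q = (integral x^6 dx)^(1/1.5) = (1/7)^(1/1.5) = 0.273276
Step 3: Holder bound = ||f||_p * ||g||_q = 0.42529 * 0.273276 = 0.116222
Verification: 0.111111 <= 0.116222 (Holder holds)


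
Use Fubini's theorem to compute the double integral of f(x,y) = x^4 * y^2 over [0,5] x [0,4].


By Fubini's theorem, the double integral factors as a product of single integrals:
Step 1: integral_0^5 x^4 dx = [x^5/5] from 0 to 5
     = 5^5/5 = 625
Step 2: integral_0^4 y^2 dy = [y^3/3] from 0 to 4
     = 4^3/3 = 21.333333
Step 3: Double integral = 625 * 21.333333 = 13333.333333


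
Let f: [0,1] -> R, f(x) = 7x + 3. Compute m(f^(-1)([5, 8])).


f^(-1)([5, 8]) = {x : 5 <= 7x + 3 <= 8}
Solving: (5 - 3)/7 <= x <= (8 - 3)/7
= [0.285714, 0.714286]
Intersecting with [0,1]: [0.285714, 0.714286]
Measure = 0.714286 - 0.285714 = 0.428571


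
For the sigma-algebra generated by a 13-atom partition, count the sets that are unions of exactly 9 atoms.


Each element of F is a union of some subset of the 13 atoms.
Elements that are unions of exactly 9 atoms correspond to 9-element subsets of the 13 atoms.
Count = C(13, 9) = 13! / (9! * 4!) = 715.


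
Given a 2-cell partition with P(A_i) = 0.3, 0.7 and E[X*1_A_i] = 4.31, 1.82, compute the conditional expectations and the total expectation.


For each cell A_i: E[X|A_i] = E[X*1_A_i] / P(A_i)
Step 1: E[X|A_1] = 4.31 / 0.3 = 14.366667
Step 2: E[X|A_2] = 1.82 / 0.7 = 2.6
Verification: E[X] = sum E[X*1_A_i] = 4.31 + 1.82 = 6.13


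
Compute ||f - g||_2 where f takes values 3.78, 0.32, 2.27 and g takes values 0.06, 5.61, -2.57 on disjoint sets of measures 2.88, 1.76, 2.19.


Step 1: Compute differences f_i - g_i:
  3.78 - 0.06 = 3.72
  0.32 - 5.61 = -5.29
  2.27 - -2.57 = 4.84
Step 2: Compute |diff|^2 * measure for each set:
  |3.72|^2 * 2.88 = 13.8384 * 2.88 = 39.854592
  |-5.29|^2 * 1.76 = 27.9841 * 1.76 = 49.252016
  |4.84|^2 * 2.19 = 23.4256 * 2.19 = 51.302064
Step 3: Sum = 140.408672
Step 4: ||f-g||_2 = (140.408672)^(1/2) = 11.849417


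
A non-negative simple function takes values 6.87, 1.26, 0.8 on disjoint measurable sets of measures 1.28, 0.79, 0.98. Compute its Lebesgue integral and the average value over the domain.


Step 1: Integral = sum(value_i * measure_i)
= 6.87*1.28 + 1.26*0.79 + 0.8*0.98
= 8.7936 + 0.9954 + 0.784
= 10.573
Step 2: Total measure of domain = 1.28 + 0.79 + 0.98 = 3.05
Step 3: Average value = 10.573 / 3.05 = 3.466557


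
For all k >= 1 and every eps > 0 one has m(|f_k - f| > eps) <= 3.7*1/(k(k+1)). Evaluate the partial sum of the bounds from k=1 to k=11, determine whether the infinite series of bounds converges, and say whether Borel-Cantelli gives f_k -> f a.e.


Step 1: List the terms 3.7*1/(k(k+1)) for k = 1 to 11:
  k=1: 1.85
  k=2: 0.616667
  k=3: 0.308333
  k=4: 0.185
  k=5: 0.123333
  k=6: 0.088095
  k=7: 0.066071
  k=8: 0.051389
  k=9: 0.041111
  k=10: 0.033636
  k=11: 0.02803
Step 2: Partial sum = 1.85 + 0.616667 + 0.308333 + 0.185 + 0.123333 + 0.088095 + 0.066071 + 0.051389 + 0.041111 + 0.033636 + 0.02803
     = 3.391667
Step 3: The full series sum_(k>=1) 3.7*1/(k(k+1)) converges (telescoping series sum 1/(k(k+1)) = 1; a constant multiple of a convergent series converges).
Step 4: Fix eps > 0. Since sum_k m(|f_k - f| > eps) < infinity, the Borel-Cantelli lemma gives
        m(limsup_k {|f_k - f| > eps}) = 0, i.e. for a.e. x, |f_k(x) - f(x)| <= eps for all large k.
        Applying this with eps = 1/j for j = 1, 2, ... and intersecting the countably many full-measure sets,
        for a.e. x we get limsup_k |f_k(x) - f(x)| <= 1/j for every j, hence f_k -> f almost everywhere.
Conclusion: series converges; Borel-Cantelli yields f_k -> f a.e.


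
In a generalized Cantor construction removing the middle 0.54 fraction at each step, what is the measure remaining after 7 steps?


Step 1: At each step, fraction remaining = 1 - 0.54 = 0.46
Step 2: After 7 steps, measure = (0.46)^7
Result = 0.004358


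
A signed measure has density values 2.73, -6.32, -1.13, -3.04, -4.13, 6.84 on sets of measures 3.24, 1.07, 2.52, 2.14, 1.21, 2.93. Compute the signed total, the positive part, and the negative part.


Step 1: Compute signed measure on each set:
  Set 1: 2.73 * 3.24 = 8.8452
  Set 2: -6.32 * 1.07 = -6.7624
  Set 3: -1.13 * 2.52 = -2.8476
  Set 4: -3.04 * 2.14 = -6.5056
  Set 5: -4.13 * 1.21 = -4.9973
  Set 6: 6.84 * 2.93 = 20.0412
Step 2: Total signed measure = (8.8452) + (-6.7624) + (-2.8476) + (-6.5056) + (-4.9973) + (20.0412)
     = 7.7735
Step 3: Positive part mu+(X) = sum of positive contributions = 28.8864
Step 4: Negative part mu-(X) = |sum of negative contributions| = 21.1129


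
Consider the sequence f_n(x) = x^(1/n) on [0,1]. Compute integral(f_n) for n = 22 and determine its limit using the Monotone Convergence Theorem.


At n = 22: f_22(x) = x^(1/22).
Step 1: integral(x^(1/22), 0, 1) = [x^(1/22+1) / (1/22+1)] from 0 to 1
     = 1 / (1/22 + 1) = 1 / ((22+1)/22) = 22/(22+1)
     = 22/23 = 0.956522
Step 2: As n -> infinity, f_n(x) = x^(1/n) -> 1 for x in (0,1], and f_n is increasing in n.
By MCT, lim_n integral(f_n) = integral(lim_n f_n) = integral(1, 0, 1) = 1.
Step 3: Verify convergence: 22/23 = 0.956522 -> 1


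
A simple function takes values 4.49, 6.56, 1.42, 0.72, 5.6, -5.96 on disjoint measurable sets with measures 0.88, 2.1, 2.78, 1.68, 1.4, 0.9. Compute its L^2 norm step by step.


Step 1: Compute |f_i|^2 for each value:
  |4.49|^2 = 20.1601
  |6.56|^2 = 43.0336
  |1.42|^2 = 2.0164
  |0.72|^2 = 0.5184
  |5.6|^2 = 31.36
  |-5.96|^2 = 35.5216
Step 2: Multiply by measures and sum:
  20.1601 * 0.88 = 17.740888
  43.0336 * 2.1 = 90.37056
  2.0164 * 2.78 = 5.605592
  0.5184 * 1.68 = 0.870912
  31.36 * 1.4 = 43.904
  35.5216 * 0.9 = 31.96944
Sum = 17.740888 + 90.37056 + 5.605592 + 0.870912 + 43.904 + 31.96944 = 190.461392
Step 3: Take the p-th root:
||f||_2 = (190.461392)^(1/2) = 13.800775


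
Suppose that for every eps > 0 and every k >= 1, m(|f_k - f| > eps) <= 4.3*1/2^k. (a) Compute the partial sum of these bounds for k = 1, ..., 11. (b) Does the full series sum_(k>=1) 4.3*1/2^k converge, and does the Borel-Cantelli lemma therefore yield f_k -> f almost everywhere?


Step 1: List the terms 4.3*1/2^k for k = 1 to 11:
  k=1: 2.15
  k=2: 1.075
  k=3: 0.5375
  k=4: 0.26875
  k=5: 0.134375
  k=6: 0.067187
  k=7: 0.033594
  k=8: 0.016797
  k=9: 0.008398
  k=10: 0.004199
  k=11: 0.0021
Step 2: Partial sum = 2.15 + 1.075 + 0.5375 + 0.26875 + 0.134375 + 0.067187 + 0.033594 + 0.016797 + 0.008398 + 0.004199 + 0.0021
     = 4.2979
Step 3: The full series sum_(k>=1) 4.3*1/2^k converges (geometric series with ratio 1/2 < 1; a constant multiple of a convergent series converges).
Step 4: Fix eps > 0. Since sum_k m(|f_k - f| > eps) < infinity, the Borel-Cantelli lemma gives
        m(limsup_k {|f_k - f| > eps}) = 0, i.e. for a.e. x, |f_k(x) - f(x)| <= eps for all large k.
        Applying this with eps = 1/j for j = 1, 2, ... and intersecting the countably many full-measure sets,
        for a.e. x we get limsup_k |f_k(x) - f(x)| <= 1/j for every j, hence f_k -> f almost everywhere.
Conclusion: series converges; Borel-Cantelli yields f_k -> f a.e.
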